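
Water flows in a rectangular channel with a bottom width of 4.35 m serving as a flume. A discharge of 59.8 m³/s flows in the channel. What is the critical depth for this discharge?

For a rectangular channel, critical depth y_c = (q²/g)^(1/3) where q = Q/b = 59.8/4.35 = 13.75 m²/s.
So y_c = (13.75²/9.81)^(1/3) = 2.68 m.

y_c = 2.68 m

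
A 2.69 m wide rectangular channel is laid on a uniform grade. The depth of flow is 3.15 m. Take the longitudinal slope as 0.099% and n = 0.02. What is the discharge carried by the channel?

Flow area A = b·y = 2.69 × 3.15 = 8.473 m². Wetted perimeter P = b + 2y = 2.69 + 2×3.15 = 8.99 m.
Hydraulic radius R = A/P = 8.473/8.99 = 0.9425 m.
Manning's equation: Q = (1/n) A R^(2/3) S^(1/2) = (1/0.02) × 8.473 × 0.9425^(2/3) × 0.00099^(1/2) = 12.8 m³/s.

Q = 12.8 m³/s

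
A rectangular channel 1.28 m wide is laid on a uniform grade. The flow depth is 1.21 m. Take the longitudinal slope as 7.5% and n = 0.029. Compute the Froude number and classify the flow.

Flow area A = b·y = 1.28 × 1.21 = 1.549 m². Wetted perimeter P = b + 2y = 1.28 + 2×1.21 = 3.7 m.
Hydraulic radius R = A/P = 1.549/3.7 = 0.4186 m.
V = (1/n) R^(2/3) √S = (1/0.029) × 0.4186^(2/3) × √0.075 = 5.284 m/s. Hydraulic depth D_h = A/T = 1.549/1.28 = 1.21 m.
Froude number Fr = V/√(g·D_h) = 5.284/√(9.81×1.21) = 1.53, which is greater than 1, so the flow is supercritical.

supercritical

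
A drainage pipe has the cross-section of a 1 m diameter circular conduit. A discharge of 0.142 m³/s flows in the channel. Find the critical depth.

At critical depth, Q² T / (g A³) = 1, i.e. A³/T = Q²/g = 0.142²/9.81 = 0.002055.
At y = 0.152 m: A³/T = 0.0005948 — low.
At y = 0.23 m: A³/T = 0.003019 — high.
At y = 0.208 m: A³/T = 0.002038 — matches.

y_c = 0.208 m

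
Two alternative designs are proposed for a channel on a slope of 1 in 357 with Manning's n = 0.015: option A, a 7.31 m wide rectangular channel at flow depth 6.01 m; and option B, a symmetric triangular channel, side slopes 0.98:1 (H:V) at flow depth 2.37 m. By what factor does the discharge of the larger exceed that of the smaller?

Channel A: Flow area A = b·y = 7.31 × 6.01 = 43.93 m². Wetted perimeter P = b + 2y = 7.31 + 2×6.01 = 19.33 m. Hydraulic radius R = A/P = 43.93/19.33 = 2.273 m. Q_A = (1/0.015)·43.93·2.273^(2/3)·√0.002801 = 268 m³/s.
Channel B: For a triangular section with side slope z = 0.98: A = zy² = 0.98×2.37² = 5.505 m²; P = 2y√(1+z²) = 2×2.37×1.4 = 6.637 m. Hydraulic radius R = A/P = 5.505/6.637 = 0.8294 m. Q_B = (1/0.015)·5.505·0.8294^(2/3)·√0.002801 = 17.15 m³/s.
The larger discharge is 268 m³/s and the smaller is 17.15 m³/s; the ratio is 15.6.

15.6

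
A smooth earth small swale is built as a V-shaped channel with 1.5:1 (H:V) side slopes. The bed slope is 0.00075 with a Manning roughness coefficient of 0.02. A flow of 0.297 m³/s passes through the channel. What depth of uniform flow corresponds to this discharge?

y_n = 0.603 m

Manning's equation rearranged: A R^(2/3) = nQ / (1·√S) = 0.02 × 0.297 / (√0.00075) = 0.2169.
Trying y = 0.653 m: A R^(2/3) = 0.2683 — high.
Trying y = 0.442 m: A R^(2/3) = 0.09476 — low.
Trying y = 0.603 m: A R^(2/3) = 0.2169 — matches.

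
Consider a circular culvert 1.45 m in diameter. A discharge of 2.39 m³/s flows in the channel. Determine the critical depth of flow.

y_c = 0.806 m

At critical depth, Q² T / (g A³) = 1, i.e. A³/T = Q²/g = 2.39²/9.81 = 0.5823.
Trying y = 0.881 m: A³/T = 0.8177 — too large.
Trying y = 0.677 m: A³/T = 0.2988 — too small.
Trying y = 0.806 m: A³/T = 0.5817 — close enough.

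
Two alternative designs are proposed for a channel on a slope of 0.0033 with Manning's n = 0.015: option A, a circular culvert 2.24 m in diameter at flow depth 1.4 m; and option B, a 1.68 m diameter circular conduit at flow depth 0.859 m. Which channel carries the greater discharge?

channel A

Channel A: For a circular section of diameter D = 2.24 m at depth y = 1.4 m, the central angle is θ = 2 arccos(1 − 2y/D) = 3.647 rad. Then A = (D²/8)(θ − sin θ) = 2.591 m² and P = Dθ/2 = 4.085 m. Hydraulic radius R = A/P = 2.591/4.085 = 0.6343 m. Q_A = (1/0.015)·2.591·0.6343^(2/3)·√0.0033 = 7.326 m³/s.
Channel B: For a circular section of diameter D = 1.68 m at depth y = 0.859 m, the central angle is θ = 2 arccos(1 − 2y/D) = 3.187 rad. Then A = (D²/8)(θ − sin θ) = 1.14 m² and P = Dθ/2 = 2.677 m. Hydraulic radius R = A/P = 1.14/2.677 = 0.426 m. Q_B = (1/0.015)·1.14·0.426^(2/3)·√0.0033 = 2.472 m³/s.
Q_A = 7.326 m³/s vs Q_B = 2.472 m³/s, so channel A carries more.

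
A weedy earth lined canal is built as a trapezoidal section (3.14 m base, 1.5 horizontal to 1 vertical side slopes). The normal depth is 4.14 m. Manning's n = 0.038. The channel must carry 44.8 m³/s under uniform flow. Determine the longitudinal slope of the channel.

S = 0.0007

With bottom width b = 3.14 m and side slope z = 1.5: A = (b + zy)y = (3.14 + 1.5×4.14)×4.14 = 38.71 m²; P = b + 2y√(1+z²) = 3.14 + 2×4.14×1.803 = 18.07 m.
Hydraulic radius R = A/P = 38.71/18.07 = 2.143 m.
From Manning's equation, S = [nQ / (1 A R^(2/3))]² = [0.038 × 44.8 / (1 × 38.71 × 2.143^(2/3))]² = 0.0007.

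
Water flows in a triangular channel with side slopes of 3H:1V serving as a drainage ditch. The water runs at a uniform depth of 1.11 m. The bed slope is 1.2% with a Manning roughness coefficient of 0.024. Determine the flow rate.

Q = 11 m³/s

For a triangular section with side slope z = 3: A = zy² = 3×1.11² = 3.696 m²; P = 2y√(1+z²) = 2×1.11×3.162 = 7.02 m.
Hydraulic radius R = A/P = 3.696/7.02 = 0.5265 m.
Manning's equation: Q = (1/n) A R^(2/3) S^(1/2) = (1/0.024) × 3.696 × 0.5265^(2/3) × 0.012^(1/2) = 11 m³/s.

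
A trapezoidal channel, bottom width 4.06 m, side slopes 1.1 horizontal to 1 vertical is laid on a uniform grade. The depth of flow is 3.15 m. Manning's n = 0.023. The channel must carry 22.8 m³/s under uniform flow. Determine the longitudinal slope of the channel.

S = 0.000229

With bottom width b = 4.06 m and side slope z = 1.1: A = (b + zy)y = (4.06 + 1.1×3.15)×3.15 = 23.7 m²; P = b + 2y√(1+z²) = 4.06 + 2×3.15×1.487 = 13.43 m.
Hydraulic radius R = A/P = 23.7/13.43 = 1.766 m.
From Manning's equation, S = [nQ / (1 A R^(2/3))]² = [0.023 × 22.8 / (1 × 23.7 × 1.766^(2/3))]² = 0.000229.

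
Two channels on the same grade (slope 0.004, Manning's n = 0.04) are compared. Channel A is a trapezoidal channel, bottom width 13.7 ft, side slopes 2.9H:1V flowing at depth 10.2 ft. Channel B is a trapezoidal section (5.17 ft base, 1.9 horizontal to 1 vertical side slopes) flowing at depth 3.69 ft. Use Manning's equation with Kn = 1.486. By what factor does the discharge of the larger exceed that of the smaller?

19.1

Channel A: With bottom width b = 13.7 ft and side slope z = 2.9: A = (b + zy)y = (13.7 + 2.9×10.2)×10.2 = 441.5 ft²; P = b + 2y√(1+z²) = 13.7 + 2×10.2×3.068 = 76.28 ft. Hydraulic radius R = A/P = 441.5/76.28 = 5.787 ft. Q_A = (1.486/0.04)·441.5·5.787^(2/3)·√0.004 = 3343 ft³/s.
Channel B: With bottom width b = 5.17 ft and side slope z = 1.9: A = (b + zy)y = (5.17 + 1.9×3.69)×3.69 = 44.95 ft²; P = b + 2y√(1+z²) = 5.17 + 2×3.69×2.147 = 21.02 ft. Hydraulic radius R = A/P = 44.95/21.02 = 2.139 ft. Q_B = (1.486/0.04)·44.95·2.139^(2/3)·√0.004 = 175.3 ft³/s.
The larger discharge is 3343 ft³/s and the smaller is 175.3 ft³/s; the ratio is 19.1.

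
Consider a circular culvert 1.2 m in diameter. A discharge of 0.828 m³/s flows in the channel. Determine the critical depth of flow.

At critical depth, Q² T / (g A³) = 1, i.e. A³/T = Q²/g = 0.828²/9.81 = 0.06989.
Trying y = 0.6 m: A³/T = 0.1507 — over.
Trying y = 0.491 m: A³/T = 0.06995 — ≈ 0.06989.

y_c = 0.491 m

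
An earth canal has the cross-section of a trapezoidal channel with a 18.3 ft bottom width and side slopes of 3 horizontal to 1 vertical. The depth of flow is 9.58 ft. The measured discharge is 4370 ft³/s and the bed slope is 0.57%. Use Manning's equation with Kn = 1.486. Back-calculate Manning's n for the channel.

With bottom width b = 18.3 ft and side slope z = 3: A = (b + zy)y = (18.3 + 3×9.58)×9.58 = 450.6 ft²; P = b + 2y√(1+z²) = 18.3 + 2×9.58×3.162 = 78.89 ft.
Hydraulic radius R = A/P = 450.6/78.89 = 5.712 ft.
Rearranging Manning's equation: n = (1.486/Q) A R^(2/3) S^(1/2) = (1.486/4370) × 450.6 × 5.712^(2/3) × √0.0057 = 0.037.

n = 0.037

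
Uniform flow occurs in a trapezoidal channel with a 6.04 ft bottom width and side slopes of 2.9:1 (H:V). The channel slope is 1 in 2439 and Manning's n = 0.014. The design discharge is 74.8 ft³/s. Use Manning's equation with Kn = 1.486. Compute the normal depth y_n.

y_n = 2.22 ft

Manning's equation rearranged: A R^(2/3) = nQ / (1.486·√S) = 0.014 × 74.8 / (1.486 × √0.00041) = 34.8.
Trying y = 1.57 ft: A R^(2/3) = 17.3 — short.
Trying y = 2.84 ft: A R^(2/3) = 58.38 — over.
Trying y = 2.22 ft: A R^(2/3) = 34.82 — matches.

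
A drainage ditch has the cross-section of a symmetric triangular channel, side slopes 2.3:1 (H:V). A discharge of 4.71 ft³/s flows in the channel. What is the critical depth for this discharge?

At critical depth, Q² T / (g A³) = 1, i.e. A³/T = Q²/g = 4.71²/32.2 = 0.6889.
Try y = 0.656 ft: A³/T = 0.3213 — low.
Try y = 0.964 ft: A³/T = 2.202 — high.
Try y = 0.764 ft: A³/T = 0.6885 — ≈ 0.6889.

y_c = 0.764 ft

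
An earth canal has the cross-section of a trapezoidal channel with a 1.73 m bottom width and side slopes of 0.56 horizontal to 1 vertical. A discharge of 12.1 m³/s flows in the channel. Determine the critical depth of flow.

y_c = 1.45 m

At critical depth, Q² T / (g A³) = 1, i.e. A³/T = Q²/g = 12.1²/9.81 = 14.92.
At y = 1.59 m: A³/T = 20.6 — over.
At y = 1.17 m: A³/T = 7.148 — short.
At y = 1.45 m: A³/T = 14.93 — close enough.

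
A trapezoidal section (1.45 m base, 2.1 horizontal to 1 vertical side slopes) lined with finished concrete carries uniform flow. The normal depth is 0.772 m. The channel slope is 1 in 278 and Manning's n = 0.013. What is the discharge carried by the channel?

Q = 6.62 m³/s

With bottom width b = 1.45 m and side slope z = 2.1: A = (b + zy)y = (1.45 + 2.1×0.772)×0.772 = 2.371 m²; P = b + 2y√(1+z²) = 1.45 + 2×0.772×2.326 = 5.041 m.
Hydraulic radius R = A/P = 2.371/5.041 = 0.4703 m.
Manning's equation: Q = (1/n) A R^(2/3) S^(1/2) = (1/0.013) × 2.371 × 0.4703^(2/3) × 0.003597^(1/2) = 6.62 m³/s.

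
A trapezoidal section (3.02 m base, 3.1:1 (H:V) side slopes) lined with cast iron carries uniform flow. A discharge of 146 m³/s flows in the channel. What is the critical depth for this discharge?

At critical depth, Q² T / (g A³) = 1, i.e. A³/T = Q²/g = 146²/9.81 = 2173.
At y = 2.62 m: A³/T = 1291 — too small.
At y = 3.72 m: A³/T = 6082 — too large.
At y = 2.95 m: A³/T = 2169 — matches.

y_c = 2.95 m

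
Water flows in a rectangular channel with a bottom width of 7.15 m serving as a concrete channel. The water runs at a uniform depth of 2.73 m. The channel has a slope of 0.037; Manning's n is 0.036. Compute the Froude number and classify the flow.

supercritical

Flow area A = b·y = 7.15 × 2.73 = 19.52 m². Wetted perimeter P = b + 2y = 7.15 + 2×2.73 = 12.61 m.
Hydraulic radius R = A/P = 19.52/12.61 = 1.548 m.
V = (1/n) R^(2/3) √S = (1/0.036) × 1.548^(2/3) × √0.037 = 7.15 m/s. Hydraulic depth D_h = A/T = 19.52/7.15 = 2.73 m.
Froude number Fr = V/√(g·D_h) = 7.15/√(9.81×2.73) = 1.38, which is greater than 1, so the flow is supercritical.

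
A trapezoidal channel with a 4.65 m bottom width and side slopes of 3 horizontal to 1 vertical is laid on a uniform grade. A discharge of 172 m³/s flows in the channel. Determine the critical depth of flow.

y_c = 3 m

At critical depth, Q² T / (g A³) = 1, i.e. A³/T = Q²/g = 172²/9.81 = 3016.
Trying y = 3.6 m: A³/T = 6555 — over.
Trying y = 2.47 m: A³/T = 1358 — short.
Trying y = 3 m: A³/T = 3032 — ≈ 3016.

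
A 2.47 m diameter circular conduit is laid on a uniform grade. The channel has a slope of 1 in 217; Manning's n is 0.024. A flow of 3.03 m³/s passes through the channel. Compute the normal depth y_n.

Manning's equation rearranged: A R^(2/3) = nQ / (1·√S) = 0.024 × 3.03 / (√0.004608) = 1.071.
At y = 0.752 m: A R^(2/3) = 0.7001 — too small.
At y = 1.08 m: A R^(2/3) = 1.375 — too large.
At y = 0.941 m: A R^(2/3) = 1.07 — ≈ 1.071.

y_n = 0.941 m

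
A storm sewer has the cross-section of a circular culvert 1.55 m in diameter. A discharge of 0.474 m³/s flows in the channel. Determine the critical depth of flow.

At critical depth, Q² T / (g A³) = 1, i.e. A³/T = Q²/g = 0.474²/9.81 = 0.0229.
Trying y = 0.271 m: A³/T = 0.009228 — too small.
Trying y = 0.425 m: A³/T = 0.05358 — too large.
Trying y = 0.342 m: A³/T = 0.02297 — close enough.

y_c = 0.342 m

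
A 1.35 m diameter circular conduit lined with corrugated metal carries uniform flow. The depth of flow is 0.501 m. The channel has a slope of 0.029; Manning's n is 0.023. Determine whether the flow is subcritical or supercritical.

supercritical

For a circular section of diameter D = 1.35 m at depth y = 0.501 m, the central angle is θ = 2 arccos(1 − 2y/D) = 2.62 rad. Then A = (D²/8)(θ − sin θ) = 0.4834 m² and P = Dθ/2 = 1.769 m.
Hydraulic radius R = A/P = 0.4834/1.769 = 0.2733 m.
V = (1/n) R^(2/3) √S = (1/0.023) × 0.2733^(2/3) × √0.029 = 3.118 m/s. Hydraulic depth D_h = A/T = 0.4834/1.304 = 0.3706 m.
Froude number Fr = V/√(g·D_h) = 3.118/√(9.81×0.3706) = 1.64, which is greater than 1, so the flow is supercritical.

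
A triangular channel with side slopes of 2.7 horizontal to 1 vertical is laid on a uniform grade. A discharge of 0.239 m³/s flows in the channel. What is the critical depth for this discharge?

At critical depth, Q² T / (g A³) = 1, i.e. A³/T = Q²/g = 0.239²/9.81 = 0.005823.
Try y = 0.208 m: A³/T = 0.001419 — low.
Try y = 0.314 m: A³/T = 0.01113 — high.
Try y = 0.276 m: A³/T = 0.005838 — close enough.

y_c = 0.276 m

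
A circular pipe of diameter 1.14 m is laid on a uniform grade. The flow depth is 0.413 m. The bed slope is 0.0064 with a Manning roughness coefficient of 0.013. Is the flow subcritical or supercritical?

For a circular section of diameter D = 1.14 m at depth y = 0.413 m, the central angle is θ = 2 arccos(1 − 2y/D) = 2.584 rad. Then A = (D²/8)(θ − sin θ) = 0.3337 m² and P = Dθ/2 = 1.473 m.
Hydraulic radius R = A/P = 0.3337/1.473 = 0.2266 m.
V = (1/n) R^(2/3) √S = (1/0.013) × 0.2266^(2/3) × √0.0064 = 2.287 m/s. Hydraulic depth D_h = A/T = 0.3337/1.096 = 0.3045 m.
Froude number Fr = V/√(g·D_h) = 2.287/√(9.81×0.3045) = 1.32, which is greater than 1, so the flow is supercritical.

supercritical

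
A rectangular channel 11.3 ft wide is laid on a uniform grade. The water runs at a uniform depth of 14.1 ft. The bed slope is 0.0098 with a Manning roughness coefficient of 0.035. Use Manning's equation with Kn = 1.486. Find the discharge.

Flow area A = b·y = 11.3 × 14.1 = 159.3 ft². Wetted perimeter P = b + 2y = 11.3 + 2×14.1 = 39.5 ft.
Hydraulic radius R = A/P = 159.3/39.5 = 4.034 ft.
Manning's equation: Q = (1.486/n) A R^(2/3) S^(1/2) = (1.486/0.035) × 159.3 × 4.034^(2/3) × 0.0098^(1/2) = 1700 ft³/s.

Q = 1700 ft³/s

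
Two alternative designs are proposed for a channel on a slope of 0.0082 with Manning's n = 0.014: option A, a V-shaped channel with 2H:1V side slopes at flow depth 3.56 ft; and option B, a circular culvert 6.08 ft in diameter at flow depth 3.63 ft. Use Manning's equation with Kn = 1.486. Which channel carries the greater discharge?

Channel A: For a triangular section with side slope z = 2: A = zy² = 2×3.56² = 25.35 ft²; P = 2y√(1+z²) = 2×3.56×2.236 = 15.92 ft. Hydraulic radius R = A/P = 25.35/15.92 = 1.592 ft. Q_A = (1.486/0.014)·25.35·1.592^(2/3)·√0.0082 = 332.2 ft³/s.
Channel B: For a circular section of diameter D = 6.08 ft at depth y = 3.63 ft, the central angle is θ = 2 arccos(1 − 2y/D) = 3.532 rad. Then A = (D²/8)(θ − sin θ) = 18.08 ft² and P = Dθ/2 = 10.74 ft. Hydraulic radius R = A/P = 18.08/10.74 = 1.684 ft. Q_B = (1.486/0.014)·18.08·1.684^(2/3)·√0.0082 = 246 ft³/s.
Q_A = 332.2 ft³/s vs Q_B = 246 ft³/s, so channel A carries more.

channel A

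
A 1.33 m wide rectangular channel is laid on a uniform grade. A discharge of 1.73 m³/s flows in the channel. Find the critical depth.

For a rectangular channel, critical depth y_c = (q²/g)^(1/3) where q = Q/b = 1.73/1.33 = 1.301 m²/s.
So y_c = (1.301²/9.81)^(1/3) = 0.557 m.

y_c = 0.557 m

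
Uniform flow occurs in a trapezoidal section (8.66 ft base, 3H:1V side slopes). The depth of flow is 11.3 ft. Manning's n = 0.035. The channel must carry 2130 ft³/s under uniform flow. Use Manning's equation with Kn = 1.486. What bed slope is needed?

With bottom width b = 8.66 ft and side slope z = 3: A = (b + zy)y = (8.66 + 3×11.3)×11.3 = 480.9 ft²; P = b + 2y√(1+z²) = 8.66 + 2×11.3×3.162 = 80.13 ft.
Hydraulic radius R = A/P = 480.9/80.13 = 6.002 ft.
From Manning's equation, S = [nQ / (1.486 A R^(2/3))]² = [0.035 × 2130 / (1.486 × 480.9 × 6.002^(2/3))]² = 0.000998.

S = 0.000998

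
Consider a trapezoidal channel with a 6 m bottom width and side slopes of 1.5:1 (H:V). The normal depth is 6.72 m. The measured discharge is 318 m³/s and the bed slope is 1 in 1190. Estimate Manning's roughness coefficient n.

n = 0.023

With bottom width b = 6 m and side slope z = 1.5: A = (b + zy)y = (6 + 1.5×6.72)×6.72 = 108.1 m²; P = b + 2y√(1+z²) = 6 + 2×6.72×1.803 = 30.23 m.
Hydraulic radius R = A/P = 108.1/30.23 = 3.575 m.
Rearranging Manning's equation: n = (1/Q) A R^(2/3) S^(1/2) = (1/318) × 108.1 × 3.575^(2/3) × √0.0008403 = 0.023.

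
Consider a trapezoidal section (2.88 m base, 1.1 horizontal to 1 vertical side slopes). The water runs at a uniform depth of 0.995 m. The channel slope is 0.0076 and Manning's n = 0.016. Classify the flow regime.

supercritical

With bottom width b = 2.88 m and side slope z = 1.1: A = (b + zy)y = (2.88 + 1.1×0.995)×0.995 = 3.955 m²; P = b + 2y√(1+z²) = 2.88 + 2×0.995×1.487 = 5.838 m.
Hydraulic radius R = A/P = 3.955/5.838 = 0.6774 m.
V = (1/n) R^(2/3) √S = (1/0.016) × 0.6774^(2/3) × √0.0076 = 4.202 m/s. Hydraulic depth D_h = A/T = 3.955/5.069 = 0.7802 m.
Froude number Fr = V/√(g·D_h) = 4.202/√(9.81×0.7802) = 1.52, which is greater than 1, so the flow is supercritical.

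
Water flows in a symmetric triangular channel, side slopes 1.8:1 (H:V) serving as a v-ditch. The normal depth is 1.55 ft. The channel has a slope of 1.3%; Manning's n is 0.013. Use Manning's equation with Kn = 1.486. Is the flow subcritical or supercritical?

supercritical

For a triangular section with side slope z = 1.8: A = zy² = 1.8×1.55² = 4.325 ft²; P = 2y√(1+z²) = 2×1.55×2.059 = 6.383 ft.
Hydraulic radius R = A/P = 4.325/6.383 = 0.6775 ft.
V = (1.486/n) R^(2/3) √S = (1.486/0.013) × 0.6775^(2/3) × √0.013 = 10.05 ft/s. Hydraulic depth D_h = A/T = 4.325/5.58 = 0.775 ft.
Froude number Fr = V/√(g·D_h) = 10.05/√(32.2×0.775) = 2.01, which is greater than 1, so the flow is supercritical.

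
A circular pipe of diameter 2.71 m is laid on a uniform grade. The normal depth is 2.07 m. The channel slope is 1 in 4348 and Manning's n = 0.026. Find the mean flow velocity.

V = 0.511 m/s

For a circular section of diameter D = 2.71 m at depth y = 2.07 m, the central angle is θ = 2 arccos(1 − 2y/D) = 4.253 rad. Then A = (D²/8)(θ − sin θ) = 4.728 m² and P = Dθ/2 = 5.763 m.
Hydraulic radius R = A/P = 4.728/5.763 = 0.8203 m.
From Manning's equation, V = (1/n) R^(2/3) S^(1/2) = (1/0.026) × 0.8203^(2/3) × 0.00023^(1/2) = 0.511 m/s.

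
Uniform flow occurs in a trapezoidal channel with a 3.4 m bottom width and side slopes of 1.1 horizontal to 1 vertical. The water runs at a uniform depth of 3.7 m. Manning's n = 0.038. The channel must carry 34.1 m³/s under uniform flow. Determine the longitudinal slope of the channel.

With bottom width b = 3.4 m and side slope z = 1.1: A = (b + zy)y = (3.4 + 1.1×3.7)×3.7 = 27.64 m²; P = b + 2y√(1+z²) = 3.4 + 2×3.7×1.487 = 14.4 m.
Hydraulic radius R = A/P = 27.64/14.4 = 1.919 m.
From Manning's equation, S = [nQ / (1 A R^(2/3))]² = [0.038 × 34.1 / (1 × 27.64 × 1.919^(2/3))]² = 0.000922.

S = 0.000922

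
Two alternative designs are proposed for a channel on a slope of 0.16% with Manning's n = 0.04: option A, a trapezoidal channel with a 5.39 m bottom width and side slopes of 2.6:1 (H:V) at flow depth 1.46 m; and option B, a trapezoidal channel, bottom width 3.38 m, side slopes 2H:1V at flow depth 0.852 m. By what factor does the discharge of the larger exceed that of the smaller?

Channel A: With bottom width b = 5.39 m and side slope z = 2.6: A = (b + zy)y = (5.39 + 2.6×1.46)×1.46 = 13.41 m²; P = b + 2y√(1+z²) = 5.39 + 2×1.46×2.786 = 13.52 m. Hydraulic radius R = A/P = 13.41/13.52 = 0.9917 m. Q_A = (1/0.04)·13.41·0.9917^(2/3)·√0.0016 = 13.34 m³/s.
Channel B: With bottom width b = 3.38 m and side slope z = 2: A = (b + zy)y = (3.38 + 2×0.852)×0.852 = 4.332 m²; P = b + 2y√(1+z²) = 3.38 + 2×0.852×2.236 = 7.19 m. Hydraulic radius R = A/P = 4.332/7.19 = 0.6024 m. Q_B = (1/0.04)·4.332·0.6024^(2/3)·√0.0016 = 3.09 m³/s.
The larger discharge is 13.34 m³/s and the smaller is 3.09 m³/s; the ratio is 4.32.

4.32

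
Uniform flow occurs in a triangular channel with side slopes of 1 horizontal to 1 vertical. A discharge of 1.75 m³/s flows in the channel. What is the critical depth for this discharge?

At critical depth, Q² T / (g A³) = 1, i.e. A³/T = Q²/g = 1.75²/9.81 = 0.3122.
Try y = 0.992 m: A³/T = 0.4803 — too large.
Try y = 0.694 m: A³/T = 0.08049 — too small.
Try y = 0.91 m: A³/T = 0.312 — matches.

y_c = 0.91 m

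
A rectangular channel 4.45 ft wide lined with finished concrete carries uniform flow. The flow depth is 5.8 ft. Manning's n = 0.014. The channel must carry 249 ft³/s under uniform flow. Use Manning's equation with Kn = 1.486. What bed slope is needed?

Flow area A = b·y = 4.45 × 5.8 = 25.81 ft². Wetted perimeter P = b + 2y = 4.45 + 2×5.8 = 16.05 ft.
Hydraulic radius R = A/P = 25.81/16.05 = 1.608 ft.
From Manning's equation, S = [nQ / (1.486 A R^(2/3))]² = [0.014 × 249 / (1.486 × 25.81 × 1.608^(2/3))]² = 0.00438.

S = 0.00438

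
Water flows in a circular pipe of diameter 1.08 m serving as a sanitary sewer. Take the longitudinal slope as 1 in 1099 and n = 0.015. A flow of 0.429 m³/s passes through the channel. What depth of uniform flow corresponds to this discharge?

y_n = 0.576 m

Manning's equation rearranged: A R^(2/3) = nQ / (1·√S) = 0.015 × 0.429 / (√0.0009099) = 0.2133.
Try y = 0.668 m: A R^(2/3) = 0.2692 — high.
Try y = 0.576 m: A R^(2/3) = 0.2132 — ≈ 0.2133.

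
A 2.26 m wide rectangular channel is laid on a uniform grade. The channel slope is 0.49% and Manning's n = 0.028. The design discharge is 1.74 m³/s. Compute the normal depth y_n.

Manning's equation rearranged: A R^(2/3) = nQ / (1·√S) = 0.028 × 1.74 / (√0.0049) = 0.696.
Trying y = 0.461 m: A R^(2/3) = 0.4949 — too small.
Trying y = 0.677 m: A R^(2/3) = 0.8627 — too large.
Trying y = 0.583 m: A R^(2/3) = 0.6968 — matches.

y_n = 0.583 m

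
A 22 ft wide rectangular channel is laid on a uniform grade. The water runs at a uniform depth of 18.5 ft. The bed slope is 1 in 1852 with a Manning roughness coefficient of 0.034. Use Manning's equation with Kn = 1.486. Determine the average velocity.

Flow area A = b·y = 22 × 18.5 = 407 ft². Wetted perimeter P = b + 2y = 22 + 2×18.5 = 59 ft.
Hydraulic radius R = A/P = 407/59 = 6.898 ft.
From Manning's equation, V = (1.486/n) R^(2/3) S^(1/2) = (1.486/0.034) × 6.898^(2/3) × 0.00054^(1/2) = 3.68 ft/s.

V = 3.68 ft/s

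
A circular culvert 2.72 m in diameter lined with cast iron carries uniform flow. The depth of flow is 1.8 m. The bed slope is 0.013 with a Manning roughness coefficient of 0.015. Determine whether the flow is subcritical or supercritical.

supercritical

For a circular section of diameter D = 2.72 m at depth y = 1.8 m, the central angle is θ = 2 arccos(1 − 2y/D) = 3.801 rad. Then A = (D²/8)(θ − sin θ) = 4.081 m² and P = Dθ/2 = 5.169 m.
Hydraulic radius R = A/P = 4.081/5.169 = 0.7895 m.
V = (1/n) R^(2/3) √S = (1/0.015) × 0.7895^(2/3) × √0.013 = 6.493 m/s. Hydraulic depth D_h = A/T = 4.081/2.574 = 1.586 m.
Froude number Fr = V/√(g·D_h) = 6.493/√(9.81×1.586) = 1.65, which is greater than 1, so the flow is supercritical.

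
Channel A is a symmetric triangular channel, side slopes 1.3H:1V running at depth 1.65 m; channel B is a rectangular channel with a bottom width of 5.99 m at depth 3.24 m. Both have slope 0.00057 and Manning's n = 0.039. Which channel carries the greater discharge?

Channel A: For a triangular section with side slope z = 1.3: A = zy² = 1.3×1.65² = 3.539 m²; P = 2y√(1+z²) = 2×1.65×1.64 = 5.412 m. Hydraulic radius R = A/P = 3.539/5.412 = 0.6539 m. Q_A = (1/0.039)·3.539·0.6539^(2/3)·√0.00057 = 1.632 m³/s.
Channel B: Flow area A = b·y = 5.99 × 3.24 = 19.41 m². Wetted perimeter P = b + 2y = 5.99 + 2×3.24 = 12.47 m. Hydraulic radius R = A/P = 19.41/12.47 = 1.556 m. Q_B = (1/0.039)·19.41·1.556^(2/3)·√0.00057 = 15.96 m³/s.
Q_A = 1.632 m³/s vs Q_B = 15.96 m³/s, so channel B carries more.

channel B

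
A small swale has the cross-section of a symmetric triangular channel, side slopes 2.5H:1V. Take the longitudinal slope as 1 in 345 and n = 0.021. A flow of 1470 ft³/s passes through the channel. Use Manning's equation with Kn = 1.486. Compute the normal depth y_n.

Manning's equation rearranged: A R^(2/3) = nQ / (1.486·√S) = 0.021 × 1470 / (1.486 × √0.002899) = 385.9.
Trying y = 5.8 ft: A R^(2/3) = 162.8 — short.
Trying y = 8.02 ft: A R^(2/3) = 386.3 — close enough.

y_n = 8.02 ft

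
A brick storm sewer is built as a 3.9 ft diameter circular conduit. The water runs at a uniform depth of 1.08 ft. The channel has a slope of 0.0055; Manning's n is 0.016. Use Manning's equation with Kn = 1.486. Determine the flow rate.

For a circular section of diameter D = 3.9 ft at depth y = 1.08 ft, the central angle is θ = 2 arccos(1 − 2y/D) = 2.217 rad. Then A = (D²/8)(θ − sin θ) = 2.696 ft² and P = Dθ/2 = 4.322 ft.
Hydraulic radius R = A/P = 2.696/4.322 = 0.6237 ft.
Manning's equation: Q = (1.486/n) A R^(2/3) S^(1/2) = (1.486/0.016) × 2.696 × 0.6237^(2/3) × 0.0055^(1/2) = 13.6 ft³/s.

Q = 13.6 ft³/s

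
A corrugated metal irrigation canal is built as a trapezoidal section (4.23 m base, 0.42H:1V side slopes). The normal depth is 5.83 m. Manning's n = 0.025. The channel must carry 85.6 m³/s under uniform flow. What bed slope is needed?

With bottom width b = 4.23 m and side slope z = 0.42: A = (b + zy)y = (4.23 + 0.42×5.83)×5.83 = 38.94 m²; P = b + 2y√(1+z²) = 4.23 + 2×5.83×1.085 = 16.88 m.
Hydraulic radius R = A/P = 38.94/16.88 = 2.307 m.
From Manning's equation, S = [nQ / (1 A R^(2/3))]² = [0.025 × 85.6 / (1 × 38.94 × 2.307^(2/3))]² = 0.000991.

S = 0.000991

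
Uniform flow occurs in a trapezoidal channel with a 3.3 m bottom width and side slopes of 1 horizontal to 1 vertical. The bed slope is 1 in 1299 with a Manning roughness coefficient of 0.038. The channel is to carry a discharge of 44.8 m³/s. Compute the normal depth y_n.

Manning's equation rearranged: A R^(2/3) = nQ / (1·√S) = 0.038 × 44.8 / (√0.0007698) = 61.36.
At y = 3.98 m: A R^(2/3) = 45.85 — too small.
At y = 5.24 m: A R^(2/3) = 81.76 — too large.
At y = 4.58 m: A R^(2/3) = 61.42 — matches.

y_n = 4.58 m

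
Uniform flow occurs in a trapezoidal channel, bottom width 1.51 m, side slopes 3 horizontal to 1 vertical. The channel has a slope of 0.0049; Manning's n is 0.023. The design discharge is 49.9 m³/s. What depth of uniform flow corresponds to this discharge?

y_n = 2.04 m

Manning's equation rearranged: A R^(2/3) = nQ / (1·√S) = 0.023 × 49.9 / (√0.0049) = 16.4.
At y = 2.42 m: A R^(2/3) = 24.79 — high.
At y = 1.66 m: A R^(2/3) = 10.02 — low.
At y = 2.04 m: A R^(2/3) = 16.38 — ≈ 16.4.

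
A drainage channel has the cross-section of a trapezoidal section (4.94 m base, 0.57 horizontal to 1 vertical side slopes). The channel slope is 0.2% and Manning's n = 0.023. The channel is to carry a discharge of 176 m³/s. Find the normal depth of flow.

Manning's equation rearranged: A R^(2/3) = nQ / (1·√S) = 0.023 × 176 / (√0.002) = 90.52.
Try y = 6.54 m: A R^(2/3) = 113.6 — high.
Try y = 4.87 m: A R^(2/3) = 65.98 — low.
Try y = 5.79 m: A R^(2/3) = 90.48 — close enough.

y_n = 5.79 m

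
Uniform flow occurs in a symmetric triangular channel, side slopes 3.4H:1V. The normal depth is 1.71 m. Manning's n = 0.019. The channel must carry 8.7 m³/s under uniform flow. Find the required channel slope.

For a triangular section with side slope z = 3.4: A = zy² = 3.4×1.71² = 9.942 m²; P = 2y√(1+z²) = 2×1.71×3.544 = 12.12 m.
Hydraulic radius R = A/P = 9.942/12.12 = 0.8203 m.
From Manning's equation, S = [nQ / (1 A R^(2/3))]² = [0.019 × 8.7 / (1 × 9.942 × 0.8203^(2/3))]² = 0.00036.

S = 0.00036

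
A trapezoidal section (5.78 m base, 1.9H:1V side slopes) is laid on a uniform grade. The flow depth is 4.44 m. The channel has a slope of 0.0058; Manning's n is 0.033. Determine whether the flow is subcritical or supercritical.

With bottom width b = 5.78 m and side slope z = 1.9: A = (b + zy)y = (5.78 + 1.9×4.44)×4.44 = 63.12 m²; P = b + 2y√(1+z²) = 5.78 + 2×4.44×2.147 = 24.85 m.
Hydraulic radius R = A/P = 63.12/24.85 = 2.54 m.
V = (1/n) R^(2/3) √S = (1/0.033) × 2.54^(2/3) × √0.0058 = 4.297 m/s. Hydraulic depth D_h = A/T = 63.12/22.65 = 2.786 m.
Froude number Fr = V/√(g·D_h) = 4.297/√(9.81×2.786) = 0.822, which is less than 1, so the flow is subcritical.

subcritical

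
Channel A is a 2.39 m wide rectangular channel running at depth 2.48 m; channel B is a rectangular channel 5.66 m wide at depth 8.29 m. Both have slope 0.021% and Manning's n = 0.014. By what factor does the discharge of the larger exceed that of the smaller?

Channel A: Flow area A = b·y = 2.39 × 2.48 = 5.927 m². Wetted perimeter P = b + 2y = 2.39 + 2×2.48 = 7.35 m. Hydraulic radius R = A/P = 5.927/7.35 = 0.8064 m. Q_A = (1/0.014)·5.927·0.8064^(2/3)·√0.00021 = 5.315 m³/s.
Channel B: Flow area A = b·y = 5.66 × 8.29 = 46.92 m². Wetted perimeter P = b + 2y = 5.66 + 2×8.29 = 22.24 m. Hydraulic radius R = A/P = 46.92/22.24 = 2.11 m. Q_B = (1/0.014)·46.92·2.11^(2/3)·√0.00021 = 79.89 m³/s.
The larger discharge is 79.89 m³/s and the smaller is 5.315 m³/s; the ratio is 15.

15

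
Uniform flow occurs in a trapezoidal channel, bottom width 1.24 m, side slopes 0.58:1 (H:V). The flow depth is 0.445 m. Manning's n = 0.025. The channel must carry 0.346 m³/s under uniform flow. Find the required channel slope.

With bottom width b = 1.24 m and side slope z = 0.58: A = (b + zy)y = (1.24 + 0.58×0.445)×0.445 = 0.6667 m²; P = b + 2y√(1+z²) = 1.24 + 2×0.445×1.156 = 2.269 m.
Hydraulic radius R = A/P = 0.6667/2.269 = 0.2938 m.
From Manning's equation, S = [nQ / (1 A R^(2/3))]² = [0.025 × 0.346 / (1 × 0.6667 × 0.2938^(2/3))]² = 0.000862.

S = 0.000862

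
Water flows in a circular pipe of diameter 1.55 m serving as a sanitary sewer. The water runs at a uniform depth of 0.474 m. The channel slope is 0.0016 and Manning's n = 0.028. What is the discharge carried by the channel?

Q = 0.291 m³/s

For a circular section of diameter D = 1.55 m at depth y = 0.474 m, the central angle is θ = 2 arccos(1 − 2y/D) = 2.344 rad. Then A = (D²/8)(θ − sin θ) = 0.4889 m² and P = Dθ/2 = 1.816 m.
Hydraulic radius R = A/P = 0.4889/1.816 = 0.2692 m.
Manning's equation: Q = (1/n) A R^(2/3) S^(1/2) = (1/0.028) × 0.4889 × 0.2692^(2/3) × 0.0016^(1/2) = 0.291 m³/s.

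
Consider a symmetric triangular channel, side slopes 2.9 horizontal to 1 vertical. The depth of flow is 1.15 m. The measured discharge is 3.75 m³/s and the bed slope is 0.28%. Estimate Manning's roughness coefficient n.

n = 0.036

For a triangular section with side slope z = 2.9: A = zy² = 2.9×1.15² = 3.835 m²; P = 2y√(1+z²) = 2×1.15×3.068 = 7.055 m.
Hydraulic radius R = A/P = 3.835/7.055 = 0.5436 m.
Rearranging Manning's equation: n = (1/Q) A R^(2/3) S^(1/2) = (1/3.75) × 3.835 × 0.5436^(2/3) × √0.0028 = 0.036.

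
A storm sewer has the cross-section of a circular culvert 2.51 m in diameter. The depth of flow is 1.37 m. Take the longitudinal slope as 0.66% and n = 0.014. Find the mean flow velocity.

For a circular section of diameter D = 2.51 m at depth y = 1.37 m, the central angle is θ = 2 arccos(1 − 2y/D) = 3.325 rad. Then A = (D²/8)(θ − sin θ) = 2.762 m² and P = Dθ/2 = 4.173 m.
Hydraulic radius R = A/P = 2.762/4.173 = 0.6619 m.
From Manning's equation, V = (1/n) R^(2/3) S^(1/2) = (1/0.014) × 0.6619^(2/3) × 0.0066^(1/2) = 4.41 m/s.

V = 4.41 m/s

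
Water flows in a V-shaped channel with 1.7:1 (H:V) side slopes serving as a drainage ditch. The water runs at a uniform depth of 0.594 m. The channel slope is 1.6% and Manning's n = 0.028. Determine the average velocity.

V = 1.82 m/s

For a triangular section with side slope z = 1.7: A = zy² = 1.7×0.594² = 0.5998 m²; P = 2y√(1+z²) = 2×0.594×1.972 = 2.343 m.
Hydraulic radius R = A/P = 0.5998/2.343 = 0.256 m.
From Manning's equation, V = (1/n) R^(2/3) S^(1/2) = (1/0.028) × 0.256^(2/3) × 0.016^(1/2) = 1.82 m/s.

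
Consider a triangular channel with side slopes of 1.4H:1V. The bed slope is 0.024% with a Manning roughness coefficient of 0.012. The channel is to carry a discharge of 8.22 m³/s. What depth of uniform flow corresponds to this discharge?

y_n = 2.21 m

Manning's equation rearranged: A R^(2/3) = nQ / (1·√S) = 0.012 × 8.22 / (√0.00024) = 6.367.
Trying y = 2.55 m: A R^(2/3) = 9.33 — too large.
Trying y = 1.54 m: A R^(2/3) = 2.431 — too small.
Trying y = 2.21 m: A R^(2/3) = 6.37 — ≈ 6.367.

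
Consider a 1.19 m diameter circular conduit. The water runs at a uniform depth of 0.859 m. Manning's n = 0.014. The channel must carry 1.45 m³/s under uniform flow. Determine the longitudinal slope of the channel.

For a circular section of diameter D = 1.19 m at depth y = 0.859 m, the central angle is θ = 2 arccos(1 − 2y/D) = 4.061 rad. Then A = (D²/8)(θ − sin θ) = 0.8596 m² and P = Dθ/2 = 2.416 m.
Hydraulic radius R = A/P = 0.8596/2.416 = 0.3558 m.
From Manning's equation, S = [nQ / (1 A R^(2/3))]² = [0.014 × 1.45 / (1 × 0.8596 × 0.3558^(2/3))]² = 0.00221.

S = 0.00221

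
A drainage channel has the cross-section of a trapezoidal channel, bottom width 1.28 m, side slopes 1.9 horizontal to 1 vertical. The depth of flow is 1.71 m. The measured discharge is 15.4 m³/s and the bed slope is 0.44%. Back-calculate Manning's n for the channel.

With bottom width b = 1.28 m and side slope z = 1.9: A = (b + zy)y = (1.28 + 1.9×1.71)×1.71 = 7.745 m²; P = b + 2y√(1+z²) = 1.28 + 2×1.71×2.147 = 8.623 m.
Hydraulic radius R = A/P = 7.745/8.623 = 0.8981 m.
Rearranging Manning's equation: n = (1/Q) A R^(2/3) S^(1/2) = (1/15.4) × 7.745 × 0.8981^(2/3) × √0.0044 = 0.0311.

n = 0.0311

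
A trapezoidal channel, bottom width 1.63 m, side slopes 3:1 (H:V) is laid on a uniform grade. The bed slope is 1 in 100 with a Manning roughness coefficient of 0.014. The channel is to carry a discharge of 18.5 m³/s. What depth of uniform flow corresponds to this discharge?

y_n = 0.905 m

Manning's equation rearranged: A R^(2/3) = nQ / (1·√S) = 0.014 × 18.5 / (√0.01) = 2.59.
Trying y = 1.1 m: A R^(2/3) = 3.992 — too large.
Trying y = 0.905 m: A R^(2/3) = 2.591 — close enough.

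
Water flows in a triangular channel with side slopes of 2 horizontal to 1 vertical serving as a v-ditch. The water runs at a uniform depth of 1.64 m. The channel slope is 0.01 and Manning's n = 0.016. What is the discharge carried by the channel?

Q = 27.3 m³/s

For a triangular section with side slope z = 2: A = zy² = 2×1.64² = 5.379 m²; P = 2y√(1+z²) = 2×1.64×2.236 = 7.334 m.
Hydraulic radius R = A/P = 5.379/7.334 = 0.7334 m.
Manning's equation: Q = (1/n) A R^(2/3) S^(1/2) = (1/0.016) × 5.379 × 0.7334^(2/3) × 0.01^(1/2) = 27.3 m³/s.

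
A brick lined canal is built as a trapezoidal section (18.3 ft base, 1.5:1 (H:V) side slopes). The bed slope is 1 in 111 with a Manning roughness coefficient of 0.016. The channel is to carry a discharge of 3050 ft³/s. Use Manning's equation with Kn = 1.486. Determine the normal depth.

Manning's equation rearranged: A R^(2/3) = nQ / (1.486·√S) = 0.016 × 3050 / (1.486 × √0.009009) = 346.
Try y = 6.36 ft: A R^(2/3) = 467.8 — high.
Try y = 4.71 ft: A R^(2/3) = 269.4 — low.
Try y = 5.4 ft: A R^(2/3) = 345.6 — ≈ 346.

y_n = 5.4 ft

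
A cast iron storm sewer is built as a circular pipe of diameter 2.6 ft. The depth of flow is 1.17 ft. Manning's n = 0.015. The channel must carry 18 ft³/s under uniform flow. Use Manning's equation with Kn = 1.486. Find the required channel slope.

For a circular section of diameter D = 2.6 ft at depth y = 1.17 ft, the central angle is θ = 2 arccos(1 − 2y/D) = 2.941 rad. Then A = (D²/8)(θ − sin θ) = 2.317 ft² and P = Dθ/2 = 3.824 ft.
Hydraulic radius R = A/P = 2.317/3.824 = 0.606 ft.
From Manning's equation, S = [nQ / (1.486 A R^(2/3))]² = [0.015 × 18 / (1.486 × 2.317 × 0.606^(2/3))]² = 0.012.

S = 0.012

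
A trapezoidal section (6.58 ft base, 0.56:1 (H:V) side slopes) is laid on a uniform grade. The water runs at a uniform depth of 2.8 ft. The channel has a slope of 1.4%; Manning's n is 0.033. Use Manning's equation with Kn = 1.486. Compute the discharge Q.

Q = 177 ft³/s

With bottom width b = 6.58 ft and side slope z = 0.56: A = (b + zy)y = (6.58 + 0.56×2.8)×2.8 = 22.81 ft²; P = b + 2y√(1+z²) = 6.58 + 2×2.8×1.146 = 13 ft.
Hydraulic radius R = A/P = 22.81/13 = 1.755 ft.
Manning's equation: Q = (1.486/n) A R^(2/3) S^(1/2) = (1.486/0.033) × 22.81 × 1.755^(2/3) × 0.014^(1/2) = 177 ft³/s.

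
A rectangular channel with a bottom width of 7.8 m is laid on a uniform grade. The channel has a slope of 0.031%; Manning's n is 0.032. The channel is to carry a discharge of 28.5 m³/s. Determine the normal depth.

Manning's equation rearranged: A R^(2/3) = nQ / (1·√S) = 0.032 × 28.5 / (√0.00031) = 51.8.
Trying y = 3.06 m: A R^(2/3) = 34.19 — too small.
Trying y = 4.16 m: A R^(2/3) = 51.73 — matches.

y_n = 4.16 m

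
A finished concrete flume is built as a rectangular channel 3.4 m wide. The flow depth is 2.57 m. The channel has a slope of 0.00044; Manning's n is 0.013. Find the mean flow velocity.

V = 1.64 m/s

Flow area A = b·y = 3.4 × 2.57 = 8.738 m². Wetted perimeter P = b + 2y = 3.4 + 2×2.57 = 8.54 m.
Hydraulic radius R = A/P = 8.738/8.54 = 1.023 m.
From Manning's equation, V = (1/n) R^(2/3) S^(1/2) = (1/0.013) × 1.023^(2/3) × 0.00044^(1/2) = 1.64 m/s.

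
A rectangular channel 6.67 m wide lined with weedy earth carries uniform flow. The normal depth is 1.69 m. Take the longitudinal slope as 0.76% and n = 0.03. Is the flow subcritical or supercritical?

Flow area A = b·y = 6.67 × 1.69 = 11.27 m². Wetted perimeter P = b + 2y = 6.67 + 2×1.69 = 10.05 m.
Hydraulic radius R = A/P = 11.27/10.05 = 1.122 m.
V = (1/n) R^(2/3) √S = (1/0.03) × 1.122^(2/3) × √0.0076 = 3.137 m/s. Hydraulic depth D_h = A/T = 11.27/6.67 = 1.69 m.
Froude number Fr = V/√(g·D_h) = 3.137/√(9.81×1.69) = 0.77, which is less than 1, so the flow is subcritical.

subcritical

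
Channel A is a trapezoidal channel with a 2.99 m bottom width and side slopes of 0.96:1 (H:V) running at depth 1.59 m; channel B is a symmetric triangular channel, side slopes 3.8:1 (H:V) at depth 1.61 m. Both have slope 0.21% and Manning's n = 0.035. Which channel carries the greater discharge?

channel B

Channel A: With bottom width b = 2.99 m and side slope z = 0.96: A = (b + zy)y = (2.99 + 0.96×1.59)×1.59 = 7.181 m²; P = b + 2y√(1+z²) = 2.99 + 2×1.59×1.386 = 7.398 m. Hydraulic radius R = A/P = 7.181/7.398 = 0.9707 m. Q_A = (1/0.035)·7.181·0.9707^(2/3)·√0.0021 = 9.217 m³/s.
Channel B: For a triangular section with side slope z = 3.8: A = zy² = 3.8×1.61² = 9.85 m²; P = 2y√(1+z²) = 2×1.61×3.929 = 12.65 m. Hydraulic radius R = A/P = 9.85/12.65 = 0.7785 m. Q_B = (1/0.035)·9.85·0.7785^(2/3)·√0.0021 = 10.91 m³/s.
Q_A = 9.217 m³/s vs Q_B = 10.91 m³/s, so channel B carries more.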